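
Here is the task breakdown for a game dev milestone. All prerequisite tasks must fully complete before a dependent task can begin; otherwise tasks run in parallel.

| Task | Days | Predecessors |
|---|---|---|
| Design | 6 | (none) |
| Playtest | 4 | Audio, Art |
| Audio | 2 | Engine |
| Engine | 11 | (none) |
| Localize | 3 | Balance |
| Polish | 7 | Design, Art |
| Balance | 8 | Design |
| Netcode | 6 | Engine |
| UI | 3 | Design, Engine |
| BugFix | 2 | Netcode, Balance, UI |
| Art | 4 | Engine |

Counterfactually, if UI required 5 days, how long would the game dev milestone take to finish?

Baseline: Engine→Art→Polish = 11+4+7 = 22 → 22 days.
UI is off the critical path — its longest chain is 16 days, giving 6 of slack.
No other chain overtakes it, so the finish is 22 days.

22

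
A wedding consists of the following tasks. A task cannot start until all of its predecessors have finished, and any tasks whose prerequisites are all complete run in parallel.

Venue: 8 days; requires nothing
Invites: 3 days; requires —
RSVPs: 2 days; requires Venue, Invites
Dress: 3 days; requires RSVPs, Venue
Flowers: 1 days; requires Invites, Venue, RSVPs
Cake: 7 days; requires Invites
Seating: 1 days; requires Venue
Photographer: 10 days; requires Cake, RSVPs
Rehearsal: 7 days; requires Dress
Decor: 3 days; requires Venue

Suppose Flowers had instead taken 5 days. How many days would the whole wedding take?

Baseline: Venue→RSVPs→Dress→Rehearsal = 8+2+3+7 = 20 → 20 days.
The longest path through Flowers is only 11 days, so Flowers has float 9.
No other chain overtakes it, so the finish is 20 days.

20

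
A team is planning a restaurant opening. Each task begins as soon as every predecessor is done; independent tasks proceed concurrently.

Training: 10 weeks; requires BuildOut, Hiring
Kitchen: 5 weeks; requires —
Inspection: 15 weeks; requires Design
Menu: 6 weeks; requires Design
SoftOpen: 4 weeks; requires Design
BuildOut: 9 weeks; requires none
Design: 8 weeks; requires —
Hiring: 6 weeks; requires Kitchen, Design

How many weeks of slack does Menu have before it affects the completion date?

10

Design→Hiring→Training = 8+6+10 = 24 sets the makespan at 24 weeks.
Menu finishes as early as 14 and must finish by 24.
Float = 24 − 14 = 10.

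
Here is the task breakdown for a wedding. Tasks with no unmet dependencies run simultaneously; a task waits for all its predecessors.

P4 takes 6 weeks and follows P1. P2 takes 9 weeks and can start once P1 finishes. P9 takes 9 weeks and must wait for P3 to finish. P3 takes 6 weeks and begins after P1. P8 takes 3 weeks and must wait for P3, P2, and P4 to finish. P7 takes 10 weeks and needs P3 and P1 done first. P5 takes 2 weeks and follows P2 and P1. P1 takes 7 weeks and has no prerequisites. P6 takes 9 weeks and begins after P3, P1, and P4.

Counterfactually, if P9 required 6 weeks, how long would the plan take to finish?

As given, the longest chain is P1→P3→P7 = 7+6+10 = 23, so the finish is 23 weeks.
The longest path through P9 is only 22 weeks, so P9 has float 1.
No other chain overtakes it, so the finish is 23 weeks.

23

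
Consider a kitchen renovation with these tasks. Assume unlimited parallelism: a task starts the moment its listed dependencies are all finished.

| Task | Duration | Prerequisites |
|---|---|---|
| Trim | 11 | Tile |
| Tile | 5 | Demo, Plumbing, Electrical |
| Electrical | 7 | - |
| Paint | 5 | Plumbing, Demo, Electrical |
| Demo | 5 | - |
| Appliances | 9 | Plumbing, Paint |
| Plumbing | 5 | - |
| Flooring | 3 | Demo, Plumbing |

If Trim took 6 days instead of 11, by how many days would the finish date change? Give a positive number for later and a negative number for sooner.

Critical path before the change: Electrical→Tile→Trim = 7+5+11 = 23 giving 23 days.
Trim lies on that path, so at 6 days the path becomes 18 days.
The binding chain switches to Electrical→Paint→Appliances = 7+5+9 = 21; finish 21 days.
Change in finish: 21 − 23 = -2 days.

-2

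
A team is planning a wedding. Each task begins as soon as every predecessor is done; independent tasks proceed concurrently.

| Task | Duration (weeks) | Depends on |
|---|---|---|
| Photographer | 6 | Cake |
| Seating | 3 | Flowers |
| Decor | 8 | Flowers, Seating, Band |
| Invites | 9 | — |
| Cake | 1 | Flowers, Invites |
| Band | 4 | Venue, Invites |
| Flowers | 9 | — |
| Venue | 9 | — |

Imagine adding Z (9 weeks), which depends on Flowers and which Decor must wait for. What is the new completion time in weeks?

26

Originally the wedding takes 21 weeks.
With Z inserted, Decor now waits for max(Flowers, Seating, Band, Z).
New critical path: Flowers→Z→Decor = 9+9+8 = 26 ⇒ 26 weeks.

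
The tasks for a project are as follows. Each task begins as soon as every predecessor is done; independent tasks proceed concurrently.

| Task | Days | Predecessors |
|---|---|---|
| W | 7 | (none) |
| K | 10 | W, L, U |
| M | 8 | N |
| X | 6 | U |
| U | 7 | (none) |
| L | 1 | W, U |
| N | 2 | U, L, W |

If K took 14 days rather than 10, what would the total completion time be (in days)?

Critical path before the change: U→L→K = 7+1+10 = 18 giving 18 days.
K lies on that path, so at 14 days the path becomes 22 days.
No other chain overtakes it, so the finish is 22 days.

22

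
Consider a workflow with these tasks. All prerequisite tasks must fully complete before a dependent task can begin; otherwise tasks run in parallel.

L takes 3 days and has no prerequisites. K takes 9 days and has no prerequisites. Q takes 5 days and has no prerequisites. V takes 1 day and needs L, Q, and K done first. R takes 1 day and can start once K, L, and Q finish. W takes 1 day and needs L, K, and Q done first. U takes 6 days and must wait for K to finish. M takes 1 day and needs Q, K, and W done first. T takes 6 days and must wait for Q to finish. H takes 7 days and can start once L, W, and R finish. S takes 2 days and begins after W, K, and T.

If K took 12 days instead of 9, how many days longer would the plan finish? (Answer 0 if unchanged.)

3

Baseline: K→R→H = 9+1+7 = 17 → 17 days.
K is on the critical path; changing it to 12 makes that path 20 days.
No other chain overtakes it, so the finish is 20 days.
Change in finish: 20 − 17 = +3 days.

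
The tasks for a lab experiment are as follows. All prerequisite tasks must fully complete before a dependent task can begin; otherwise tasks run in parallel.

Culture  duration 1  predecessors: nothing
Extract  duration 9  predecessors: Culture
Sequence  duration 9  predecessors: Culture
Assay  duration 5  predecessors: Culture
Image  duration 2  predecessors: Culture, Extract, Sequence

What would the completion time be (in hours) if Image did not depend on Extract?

12

Before: longest chain Culture→Extract→Image = 1+9+2 = 12, finish 12.
Dropping Extract→Image doesn't change Image's earliest start (10); another predecessor still binds.
New critical path: Culture→Sequence→Image = 1+9+2 = 12 ⇒ 12 hours.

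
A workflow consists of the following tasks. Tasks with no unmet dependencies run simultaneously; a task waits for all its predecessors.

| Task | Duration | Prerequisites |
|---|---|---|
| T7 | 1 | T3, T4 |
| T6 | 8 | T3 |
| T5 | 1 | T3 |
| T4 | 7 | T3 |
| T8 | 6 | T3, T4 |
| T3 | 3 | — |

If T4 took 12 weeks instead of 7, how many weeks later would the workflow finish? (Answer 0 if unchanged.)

5

Baseline: T3→T4→T8 = 3+7+6 = 16 → 16 weeks.
T4 lies on that path, so at 12 weeks the path becomes 21 weeks.
That remains the longest chain; total 21 weeks.
Change in finish: 21 − 16 = +5 weeks.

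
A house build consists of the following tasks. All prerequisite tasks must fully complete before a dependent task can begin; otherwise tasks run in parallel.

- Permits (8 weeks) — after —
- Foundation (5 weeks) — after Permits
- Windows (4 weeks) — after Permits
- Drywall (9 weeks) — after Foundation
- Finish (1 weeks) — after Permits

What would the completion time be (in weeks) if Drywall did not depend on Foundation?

Original critical path: Permits→Foundation→Drywall = 8+5+9 = 22 ⇒ 22 weeks.
Without Foundation→Drywall, Drywall's earliest start moves from 13 to 0.
After: Permits→Foundation = 8+5 = 13 → 13 weeks.

13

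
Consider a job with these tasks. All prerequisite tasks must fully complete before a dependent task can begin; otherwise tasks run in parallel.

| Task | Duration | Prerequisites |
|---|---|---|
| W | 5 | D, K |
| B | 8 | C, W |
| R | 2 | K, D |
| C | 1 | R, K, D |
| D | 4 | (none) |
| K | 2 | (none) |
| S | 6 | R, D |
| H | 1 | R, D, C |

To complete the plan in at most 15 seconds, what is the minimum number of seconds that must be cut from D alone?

Current finish: 17 seconds; target: 15.
D is on every critical path, so each second cut from D cuts the finish by one (this holds down to a finish of 15).
Need 17 − 15 = 2 seconds off D → D becomes 2 seconds, finish becomes 15.

2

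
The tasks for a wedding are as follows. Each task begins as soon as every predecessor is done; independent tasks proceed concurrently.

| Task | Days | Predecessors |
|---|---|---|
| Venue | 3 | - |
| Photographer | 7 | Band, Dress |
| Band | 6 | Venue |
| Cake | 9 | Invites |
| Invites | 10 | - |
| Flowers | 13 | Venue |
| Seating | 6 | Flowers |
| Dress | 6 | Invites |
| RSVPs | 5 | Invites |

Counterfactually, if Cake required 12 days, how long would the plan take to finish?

Actual critical path: Invites→Dress→Photographer = 10+6+7 = 23 ⇒ 23 days.
The longest path through Cake is only 19 days, so Cake has float 4.
The critical path is still Invites→Dress→Photographer; finish is now 23 days.

23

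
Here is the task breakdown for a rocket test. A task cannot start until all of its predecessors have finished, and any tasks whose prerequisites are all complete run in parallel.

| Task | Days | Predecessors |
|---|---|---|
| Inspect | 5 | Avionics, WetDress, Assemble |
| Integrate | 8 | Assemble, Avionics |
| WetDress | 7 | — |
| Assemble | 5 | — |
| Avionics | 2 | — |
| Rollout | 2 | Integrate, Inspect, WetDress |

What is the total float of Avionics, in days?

Assemble→Integrate→Rollout = 5+8+2 = 15 sets the makespan at 15 days.
Avionics finishes as early as 2 and must finish by 5.
Slack of Avionics = 3 − 0 = 3 days.

3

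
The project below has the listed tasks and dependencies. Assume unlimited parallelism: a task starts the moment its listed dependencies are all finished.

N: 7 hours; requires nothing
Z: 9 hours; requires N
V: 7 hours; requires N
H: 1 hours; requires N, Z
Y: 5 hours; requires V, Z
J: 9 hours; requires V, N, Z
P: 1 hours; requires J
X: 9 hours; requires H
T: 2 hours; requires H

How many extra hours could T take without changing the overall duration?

7

N→Z→H→X = 7+9+1+9 = 26 sets the makespan at 26 hours.
T finishes as early as 19 and must finish by 26.
So T can slip 26 − 19 = 7 hours.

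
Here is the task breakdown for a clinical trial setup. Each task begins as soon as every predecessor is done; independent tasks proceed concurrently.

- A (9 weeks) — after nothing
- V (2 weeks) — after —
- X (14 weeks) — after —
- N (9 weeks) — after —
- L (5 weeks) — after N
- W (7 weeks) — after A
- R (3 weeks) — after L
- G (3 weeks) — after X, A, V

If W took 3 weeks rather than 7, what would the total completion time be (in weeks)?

Baseline: X→G = 14+3 = 17 → 17 weeks.
W has 1 week of float (longest path through it is 16).
That remains the longest chain; total 17 weeks.

17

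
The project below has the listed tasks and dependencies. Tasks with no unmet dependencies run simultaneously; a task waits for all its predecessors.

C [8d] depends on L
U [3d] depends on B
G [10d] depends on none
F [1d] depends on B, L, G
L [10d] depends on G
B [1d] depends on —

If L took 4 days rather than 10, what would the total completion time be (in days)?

22

The binding path is G→L→C = 10+10+8 = 28; finish at 28 days.
Since L is critical, the -6 change carries straight to that chain (now 22 days).
The critical path is still G→L→C; finish is now 22 days.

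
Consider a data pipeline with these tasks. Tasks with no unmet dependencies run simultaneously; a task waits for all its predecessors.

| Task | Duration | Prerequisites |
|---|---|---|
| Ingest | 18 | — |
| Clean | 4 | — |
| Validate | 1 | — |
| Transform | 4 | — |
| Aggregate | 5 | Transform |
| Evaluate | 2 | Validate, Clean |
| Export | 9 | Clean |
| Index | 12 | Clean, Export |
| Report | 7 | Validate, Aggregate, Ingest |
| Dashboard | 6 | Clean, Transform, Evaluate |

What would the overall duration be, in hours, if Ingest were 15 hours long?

As given, the longest chain is Ingest→Report = 18+7 = 25, so the finish is 25 hours.
Since Ingest is critical, the -3 change carries straight to that chain (now 22 hours).
The binding chain switches to Clean→Export→Index = 4+9+12 = 25; finish 25 hours.

25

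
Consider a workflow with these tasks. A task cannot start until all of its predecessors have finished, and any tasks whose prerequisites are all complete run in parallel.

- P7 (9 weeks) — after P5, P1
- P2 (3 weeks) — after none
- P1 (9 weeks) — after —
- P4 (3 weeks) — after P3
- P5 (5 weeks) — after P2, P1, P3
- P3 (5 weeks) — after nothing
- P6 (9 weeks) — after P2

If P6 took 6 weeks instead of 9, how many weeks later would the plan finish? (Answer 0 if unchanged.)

Critical path before the change: P1→P5→P7 = 9+5+9 = 23 giving 23 weeks.
The longest path through P6 is only 12 weeks, so P6 has float 11.
The critical path is still P1→P5→P7; finish is now 23 weeks.
Change in finish: 23 − 23 = +0 weeks.

0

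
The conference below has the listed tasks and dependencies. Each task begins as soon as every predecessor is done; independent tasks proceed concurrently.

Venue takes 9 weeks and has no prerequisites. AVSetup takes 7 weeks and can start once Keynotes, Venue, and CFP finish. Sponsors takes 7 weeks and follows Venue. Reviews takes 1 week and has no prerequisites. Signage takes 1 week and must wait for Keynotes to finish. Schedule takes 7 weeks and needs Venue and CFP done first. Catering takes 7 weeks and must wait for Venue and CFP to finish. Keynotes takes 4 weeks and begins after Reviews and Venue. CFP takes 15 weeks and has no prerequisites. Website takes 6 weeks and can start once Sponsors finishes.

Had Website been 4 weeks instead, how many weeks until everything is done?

22

Baseline: Venue→Sponsors→Website = 9+7+6 = 22 → 22 weeks.
Website lies on that path, so at 4 weeks the path becomes 20 weeks.
The binding chain switches to CFP→Schedule = 15+7 = 22; finish 22 weeks.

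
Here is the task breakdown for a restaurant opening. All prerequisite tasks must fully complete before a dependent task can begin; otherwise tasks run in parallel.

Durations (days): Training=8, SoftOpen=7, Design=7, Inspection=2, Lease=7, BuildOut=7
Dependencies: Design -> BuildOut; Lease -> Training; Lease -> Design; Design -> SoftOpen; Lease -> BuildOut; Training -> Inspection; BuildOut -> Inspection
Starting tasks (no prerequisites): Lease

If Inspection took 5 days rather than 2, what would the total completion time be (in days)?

The binding path is Lease→Design→BuildOut→Inspection = 7+7+7+2 = 23; finish at 23 days.
Since Inspection is critical, the +3 change carries straight to that chain (now 26 days).
No other chain overtakes it, so the finish is 26 days.

26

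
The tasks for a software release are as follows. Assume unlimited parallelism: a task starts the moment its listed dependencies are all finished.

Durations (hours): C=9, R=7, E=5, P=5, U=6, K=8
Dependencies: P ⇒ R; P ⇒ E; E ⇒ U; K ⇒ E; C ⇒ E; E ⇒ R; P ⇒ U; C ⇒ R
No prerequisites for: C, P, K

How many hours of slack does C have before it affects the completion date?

C→E→R = 9+5+7 = 21 sets the makespan at 21 hours.
Longest path through C: 21 hours (earliest finish 9, latest finish 9).
Float = 21 − 21 = 0.

0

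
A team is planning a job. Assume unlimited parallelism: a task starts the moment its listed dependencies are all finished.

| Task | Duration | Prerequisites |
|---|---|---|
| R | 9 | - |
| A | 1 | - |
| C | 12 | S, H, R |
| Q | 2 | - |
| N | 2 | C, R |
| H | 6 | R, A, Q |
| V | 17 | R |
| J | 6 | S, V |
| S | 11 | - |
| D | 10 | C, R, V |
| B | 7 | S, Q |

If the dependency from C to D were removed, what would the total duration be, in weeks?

Before: longest chain R→H→C→D = 9+6+12+10 = 37, finish 37.
Without C→D, D's earliest start moves from 27 to 26.
After: R→V→D = 9+17+10 = 36 → 36 weeks.

36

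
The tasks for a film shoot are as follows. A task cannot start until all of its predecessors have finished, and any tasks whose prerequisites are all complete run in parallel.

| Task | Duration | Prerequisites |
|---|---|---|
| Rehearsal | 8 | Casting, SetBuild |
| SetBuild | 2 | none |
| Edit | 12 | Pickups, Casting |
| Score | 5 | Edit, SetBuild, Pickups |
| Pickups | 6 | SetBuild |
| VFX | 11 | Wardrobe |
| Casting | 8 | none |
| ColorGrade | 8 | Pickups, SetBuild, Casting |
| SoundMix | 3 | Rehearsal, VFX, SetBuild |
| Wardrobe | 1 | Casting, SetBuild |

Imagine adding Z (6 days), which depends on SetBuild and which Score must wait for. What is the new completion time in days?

25

Originally the project takes 25 days.
With Z inserted, Score now waits for max(Edit, SetBuild, Pickups, Z).
New critical path: Casting→Edit→Score = 8+12+5 = 25 ⇒ 25 days.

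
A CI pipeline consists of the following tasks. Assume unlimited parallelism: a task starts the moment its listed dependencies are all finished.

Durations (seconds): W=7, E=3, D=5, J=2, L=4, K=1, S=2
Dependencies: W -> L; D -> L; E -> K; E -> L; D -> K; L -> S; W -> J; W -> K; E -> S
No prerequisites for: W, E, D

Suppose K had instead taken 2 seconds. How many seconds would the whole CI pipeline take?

13

Actual critical path: W→L→S = 7+4+2 = 13 ⇒ 13 seconds.
K has 5 seconds of float (longest path through it is 8).
That remains the longest chain; total 13 seconds.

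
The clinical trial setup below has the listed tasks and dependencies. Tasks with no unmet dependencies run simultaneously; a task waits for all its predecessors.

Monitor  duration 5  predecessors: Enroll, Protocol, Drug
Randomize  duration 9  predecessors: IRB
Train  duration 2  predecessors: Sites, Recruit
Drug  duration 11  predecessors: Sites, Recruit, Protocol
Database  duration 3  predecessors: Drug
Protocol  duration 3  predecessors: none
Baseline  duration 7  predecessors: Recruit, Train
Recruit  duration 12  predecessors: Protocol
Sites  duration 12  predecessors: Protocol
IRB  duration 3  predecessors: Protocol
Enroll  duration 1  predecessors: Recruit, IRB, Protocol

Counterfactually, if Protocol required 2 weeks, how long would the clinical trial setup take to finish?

30

Actual critical path: Protocol→Sites→Drug→Monitor = 3+12+11+5 = 31 ⇒ 31 weeks.
Protocol is on the critical path; changing it to 2 makes that path 30 weeks.
No other chain overtakes it, so the finish is 30 weeks.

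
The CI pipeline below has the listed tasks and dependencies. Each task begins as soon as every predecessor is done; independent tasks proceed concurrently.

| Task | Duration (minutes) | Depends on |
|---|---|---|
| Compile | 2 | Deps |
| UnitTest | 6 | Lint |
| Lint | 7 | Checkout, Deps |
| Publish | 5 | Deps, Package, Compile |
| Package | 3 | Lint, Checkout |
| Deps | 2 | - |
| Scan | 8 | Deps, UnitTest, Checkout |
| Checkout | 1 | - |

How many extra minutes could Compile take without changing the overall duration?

Deps→Lint→UnitTest→Scan = 2+7+6+8 = 23 sets the makespan at 23 minutes.
The longest chain containing Compile totals 9 minutes.
So Compile can slip 18 − 4 = 14 minutes.

14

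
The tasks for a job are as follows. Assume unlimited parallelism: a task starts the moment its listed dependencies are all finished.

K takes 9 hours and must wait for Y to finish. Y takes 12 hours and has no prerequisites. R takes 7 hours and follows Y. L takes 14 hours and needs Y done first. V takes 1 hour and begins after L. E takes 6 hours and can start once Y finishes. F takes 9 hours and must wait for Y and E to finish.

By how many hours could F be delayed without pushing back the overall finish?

0

The longest chain is Y→L→V = 12+14+1 = 27; overall finish 27 hours.
The longest chain containing F totals 27 hours.
Float = 27 − 27 = 0.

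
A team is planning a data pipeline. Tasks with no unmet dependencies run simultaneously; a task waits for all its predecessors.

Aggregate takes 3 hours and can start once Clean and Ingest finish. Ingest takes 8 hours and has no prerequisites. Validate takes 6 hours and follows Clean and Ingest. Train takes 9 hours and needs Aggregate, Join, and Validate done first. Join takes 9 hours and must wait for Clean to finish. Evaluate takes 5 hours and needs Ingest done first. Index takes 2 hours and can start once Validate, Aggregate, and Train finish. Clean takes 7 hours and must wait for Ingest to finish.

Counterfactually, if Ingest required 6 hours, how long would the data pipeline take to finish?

Actual critical path: Ingest→Clean→Join→Train→Index = 8+7+9+9+2 = 35 ⇒ 35 hours.
Ingest is on the critical path; changing it to 6 makes that path 33 hours.
The critical path is still Ingest→Clean→Join→Train→Index; finish is now 33 hours.

33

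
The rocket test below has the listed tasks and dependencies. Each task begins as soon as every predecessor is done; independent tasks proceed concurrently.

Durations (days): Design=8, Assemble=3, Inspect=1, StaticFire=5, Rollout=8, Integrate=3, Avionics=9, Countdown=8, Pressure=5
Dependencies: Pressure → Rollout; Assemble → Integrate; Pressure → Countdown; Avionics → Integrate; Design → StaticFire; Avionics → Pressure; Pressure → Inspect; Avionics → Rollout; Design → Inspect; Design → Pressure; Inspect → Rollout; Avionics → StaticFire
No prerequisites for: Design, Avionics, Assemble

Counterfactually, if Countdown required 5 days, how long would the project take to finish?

Actual critical path: Avionics→Pressure→Inspect→Rollout = 9+5+1+8 = 23 ⇒ 23 days.
The longest path through Countdown is only 22 days, so Countdown has float 1.
No other chain overtakes it, so the finish is 23 days.

23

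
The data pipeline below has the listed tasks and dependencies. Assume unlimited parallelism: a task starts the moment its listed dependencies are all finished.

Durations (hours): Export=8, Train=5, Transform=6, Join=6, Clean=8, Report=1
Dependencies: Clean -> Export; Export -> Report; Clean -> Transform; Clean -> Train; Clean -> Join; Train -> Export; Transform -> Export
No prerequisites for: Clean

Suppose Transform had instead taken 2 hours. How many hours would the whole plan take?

The binding path is Clean→Transform→Export→Report = 8+6+8+1 = 23; finish at 23 hours.
Transform lies on that path, so at 2 hours the path becomes 19 hours.
Now Clean→Train→Export→Report = 8+5+8+1 = 22 is longest, so the finish becomes 22 hours.

22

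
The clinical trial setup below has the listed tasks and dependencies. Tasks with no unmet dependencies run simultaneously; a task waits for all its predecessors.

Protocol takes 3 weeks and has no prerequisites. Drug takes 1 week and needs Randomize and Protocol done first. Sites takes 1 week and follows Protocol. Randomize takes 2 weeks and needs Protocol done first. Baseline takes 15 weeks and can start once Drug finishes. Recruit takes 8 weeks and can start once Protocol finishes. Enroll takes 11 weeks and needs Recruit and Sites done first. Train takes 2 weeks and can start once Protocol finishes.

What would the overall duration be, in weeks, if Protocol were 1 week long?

The binding path is Protocol→Recruit→Enroll = 3+8+11 = 22; finish at 22 weeks.
Protocol lies on that path, so at 1 week the path becomes 20 weeks.
That remains the longest chain; total 20 weeks.

20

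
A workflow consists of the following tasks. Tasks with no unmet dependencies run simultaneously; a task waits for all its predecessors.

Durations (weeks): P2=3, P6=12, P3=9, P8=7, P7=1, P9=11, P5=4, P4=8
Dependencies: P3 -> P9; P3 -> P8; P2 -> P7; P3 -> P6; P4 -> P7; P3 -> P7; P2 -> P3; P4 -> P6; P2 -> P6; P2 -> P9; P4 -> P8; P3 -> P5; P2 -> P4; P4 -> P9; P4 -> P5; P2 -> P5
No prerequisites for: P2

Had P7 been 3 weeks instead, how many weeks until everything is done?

Actual critical path: P2→P3→P6 = 3+9+12 = 24 ⇒ 24 weeks.
P7 has 11 weeks of float (longest path through it is 13).
The critical path is still P2→P3→P6; finish is now 24 weeks.

24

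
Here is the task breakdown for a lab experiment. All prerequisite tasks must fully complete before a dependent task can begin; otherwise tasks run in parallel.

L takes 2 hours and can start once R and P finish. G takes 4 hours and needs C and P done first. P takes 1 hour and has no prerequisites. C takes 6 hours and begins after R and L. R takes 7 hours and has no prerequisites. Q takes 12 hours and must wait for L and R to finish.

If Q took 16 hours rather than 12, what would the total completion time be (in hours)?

As given, the longest chain is R→L→Q = 7+2+12 = 21, so the finish is 21 hours.
Since Q is critical, the +4 change carries straight to that chain (now 25 hours).
No other chain overtakes it, so the finish is 25 hours.

25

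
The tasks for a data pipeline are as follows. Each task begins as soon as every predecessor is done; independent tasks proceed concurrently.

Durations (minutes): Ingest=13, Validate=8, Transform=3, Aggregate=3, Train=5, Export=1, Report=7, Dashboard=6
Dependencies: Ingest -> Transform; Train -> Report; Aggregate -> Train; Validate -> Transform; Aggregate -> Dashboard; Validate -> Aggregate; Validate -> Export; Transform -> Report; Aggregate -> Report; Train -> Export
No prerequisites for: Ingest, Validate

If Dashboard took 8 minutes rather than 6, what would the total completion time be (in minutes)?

As given, the longest chain is Ingest→Transform→Report = 13+3+7 = 23, so the finish is 23 minutes.
Dashboard is off the critical path — its longest chain is 17 minutes, giving 6 of slack.
That remains the longest chain; total 23 minutes.

23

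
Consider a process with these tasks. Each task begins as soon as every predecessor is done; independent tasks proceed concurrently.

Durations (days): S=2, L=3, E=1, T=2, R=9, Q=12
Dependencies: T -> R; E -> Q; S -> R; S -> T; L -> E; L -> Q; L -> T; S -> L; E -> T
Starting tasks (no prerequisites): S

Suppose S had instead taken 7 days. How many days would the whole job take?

Baseline: S→L→E→Q = 2+3+1+12 = 18 → 18 days.
Since S is critical, the +5 change carries straight to that chain (now 23 days).
The critical path is still S→L→E→Q; finish is now 23 days.

23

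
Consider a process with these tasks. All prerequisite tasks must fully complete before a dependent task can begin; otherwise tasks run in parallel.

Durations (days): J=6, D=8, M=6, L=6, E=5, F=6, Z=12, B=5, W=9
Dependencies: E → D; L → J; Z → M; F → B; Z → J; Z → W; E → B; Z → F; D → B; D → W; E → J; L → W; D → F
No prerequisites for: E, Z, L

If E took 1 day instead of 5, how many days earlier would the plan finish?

1

Actual critical path: E→D→F→B = 5+8+6+5 = 24 ⇒ 24 days.
E is on the critical path; changing it to 1 makes that path 20 days.
Now Z→F→B = 12+6+5 = 23 is longest, so the finish becomes 23 days.
Change in finish: 23 − 24 = -1 days.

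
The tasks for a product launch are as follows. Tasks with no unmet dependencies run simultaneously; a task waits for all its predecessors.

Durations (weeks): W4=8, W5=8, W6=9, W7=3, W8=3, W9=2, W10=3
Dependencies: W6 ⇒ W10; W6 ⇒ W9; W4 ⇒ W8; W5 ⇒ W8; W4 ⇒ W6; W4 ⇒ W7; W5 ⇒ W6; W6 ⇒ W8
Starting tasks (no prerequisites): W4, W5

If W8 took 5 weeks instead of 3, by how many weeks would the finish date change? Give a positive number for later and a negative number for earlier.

2

Actual critical path: W4→W6→W8 = 8+9+3 = 20 ⇒ 20 weeks.
W8 lies on that path, so at 5 weeks the path becomes 22 weeks.
The critical path is still W4→W6→W8; finish is now 22 weeks.
Change in finish: 22 − 20 = +2 weeks.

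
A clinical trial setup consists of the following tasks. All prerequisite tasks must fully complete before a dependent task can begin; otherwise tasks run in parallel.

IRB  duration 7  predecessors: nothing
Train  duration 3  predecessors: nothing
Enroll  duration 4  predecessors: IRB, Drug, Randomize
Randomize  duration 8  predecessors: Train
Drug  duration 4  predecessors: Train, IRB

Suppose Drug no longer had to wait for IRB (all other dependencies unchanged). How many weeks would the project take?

With the dependency in place, IRB→Drug→Enroll = 7+4+4 = 15 sets the finish at 15 weeks.
Without IRB→Drug, Drug's earliest start moves from 7 to 3.
The longest chain is now Train→Randomize→Enroll = 3+8+4 = 15, so the project takes 15 weeks.

15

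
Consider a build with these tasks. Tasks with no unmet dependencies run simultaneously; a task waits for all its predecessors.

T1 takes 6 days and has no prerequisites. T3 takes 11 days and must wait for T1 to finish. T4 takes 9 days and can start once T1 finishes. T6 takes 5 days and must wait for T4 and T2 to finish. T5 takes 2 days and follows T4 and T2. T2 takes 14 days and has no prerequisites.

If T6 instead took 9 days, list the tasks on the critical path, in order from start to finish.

T1, T4, T6

Critical path before the change: T1→T4→T6 = 6+9+5 = 20 giving 20 days.
T6 lies on that path, so at 9 days the path becomes 24 days.
The critical path is still T1→T4→T6; finish is now 24 days.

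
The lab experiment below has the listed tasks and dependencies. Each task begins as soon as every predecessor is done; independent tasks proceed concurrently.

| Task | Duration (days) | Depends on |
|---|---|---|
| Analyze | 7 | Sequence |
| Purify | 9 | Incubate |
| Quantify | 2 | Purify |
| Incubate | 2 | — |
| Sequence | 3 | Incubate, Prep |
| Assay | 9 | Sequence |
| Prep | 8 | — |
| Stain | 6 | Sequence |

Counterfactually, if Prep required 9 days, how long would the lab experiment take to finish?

21

The binding path is Prep→Sequence→Assay = 8+3+9 = 20; finish at 20 days.
Since Prep is critical, the +1 change carries straight to that chain (now 21 days).
No other chain overtakes it, so the finish is 21 days.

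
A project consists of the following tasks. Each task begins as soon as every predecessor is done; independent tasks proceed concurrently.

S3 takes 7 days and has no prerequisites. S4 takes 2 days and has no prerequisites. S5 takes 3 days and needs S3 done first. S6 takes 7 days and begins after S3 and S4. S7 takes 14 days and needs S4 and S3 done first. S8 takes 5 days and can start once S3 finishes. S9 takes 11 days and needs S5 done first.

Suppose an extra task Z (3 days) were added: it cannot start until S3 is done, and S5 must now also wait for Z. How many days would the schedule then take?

24

Originally the schedule takes 21 days.
With Z inserted, S5 now waits for max(S3, Z).
New critical path: S3→Z→S5→S9 = 7+3+3+11 = 24 ⇒ 24 days.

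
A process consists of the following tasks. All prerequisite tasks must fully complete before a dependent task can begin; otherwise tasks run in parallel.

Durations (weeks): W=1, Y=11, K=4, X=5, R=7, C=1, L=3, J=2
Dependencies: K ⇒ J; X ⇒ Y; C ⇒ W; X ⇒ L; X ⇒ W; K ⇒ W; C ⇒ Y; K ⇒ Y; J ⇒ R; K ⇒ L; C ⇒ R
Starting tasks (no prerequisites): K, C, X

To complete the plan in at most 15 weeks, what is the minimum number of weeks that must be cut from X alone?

Current finish: 16 weeks; target: 15.
X is on every critical path, so each week cut from X cuts the finish by one (this holds down to a finish of 15).
Need 16 − 15 = 1 week off X → X becomes 4 weeks, finish becomes 15.

1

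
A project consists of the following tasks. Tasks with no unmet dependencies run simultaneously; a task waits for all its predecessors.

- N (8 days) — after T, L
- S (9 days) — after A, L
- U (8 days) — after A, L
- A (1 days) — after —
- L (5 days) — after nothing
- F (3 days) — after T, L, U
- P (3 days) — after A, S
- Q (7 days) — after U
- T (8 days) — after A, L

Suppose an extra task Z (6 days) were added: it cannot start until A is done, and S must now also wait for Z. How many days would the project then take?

21

Originally the project takes 21 days.
With Z inserted, S now waits for max(A, L, Z).
New critical path: L→T→N = 5+8+8 = 21 ⇒ 21 days.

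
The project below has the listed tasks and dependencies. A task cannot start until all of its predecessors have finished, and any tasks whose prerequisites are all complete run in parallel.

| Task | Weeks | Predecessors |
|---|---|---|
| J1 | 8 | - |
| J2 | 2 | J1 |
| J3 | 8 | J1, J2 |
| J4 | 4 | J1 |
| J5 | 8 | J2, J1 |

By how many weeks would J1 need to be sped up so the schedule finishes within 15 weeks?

Current finish: 18 weeks; target: 15.
J1 is on every critical path, so each week cut from J1 cuts the finish by one (this holds down to a finish of 11).
Need 18 − 15 = 3 weeks off J1 → J1 becomes 5 weeks, finish becomes 15.

3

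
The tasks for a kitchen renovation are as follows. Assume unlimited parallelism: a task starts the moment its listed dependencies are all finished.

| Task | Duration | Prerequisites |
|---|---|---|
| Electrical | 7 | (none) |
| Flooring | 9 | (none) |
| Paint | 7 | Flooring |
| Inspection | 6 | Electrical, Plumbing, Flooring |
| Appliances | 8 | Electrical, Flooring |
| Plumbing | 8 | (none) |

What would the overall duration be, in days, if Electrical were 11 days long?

19

Actual critical path: Flooring→Appliances = 9+8 = 17 ⇒ 17 days.
Electrical is off the critical path — its longest chain is 15 days, giving 2 of slack.
Now Electrical→Appliances = 11+8 = 19 is longest, so the finish becomes 19 days.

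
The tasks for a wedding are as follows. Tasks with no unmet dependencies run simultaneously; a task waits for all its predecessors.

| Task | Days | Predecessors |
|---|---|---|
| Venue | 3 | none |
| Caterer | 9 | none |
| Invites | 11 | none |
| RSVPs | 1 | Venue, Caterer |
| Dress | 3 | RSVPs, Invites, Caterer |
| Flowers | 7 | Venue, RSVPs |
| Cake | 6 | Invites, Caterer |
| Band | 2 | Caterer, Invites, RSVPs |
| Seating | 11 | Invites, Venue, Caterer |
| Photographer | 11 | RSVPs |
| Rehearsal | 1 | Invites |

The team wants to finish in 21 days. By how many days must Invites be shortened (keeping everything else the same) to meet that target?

Current finish: 22 days; target: 21.
Invites is on every critical path, so each day cut from Invites cuts the finish by one (this holds down to a finish of 21).
Need 22 − 21 = 1 day off Invites → Invites becomes 10 days, finish becomes 21.

1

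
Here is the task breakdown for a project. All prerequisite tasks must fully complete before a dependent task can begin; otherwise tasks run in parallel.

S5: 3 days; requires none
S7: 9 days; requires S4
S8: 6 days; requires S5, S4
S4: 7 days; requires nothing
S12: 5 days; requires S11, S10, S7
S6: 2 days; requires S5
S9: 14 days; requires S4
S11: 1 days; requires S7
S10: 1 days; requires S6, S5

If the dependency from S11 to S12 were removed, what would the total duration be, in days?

With the dependency in place, S4→S7→S11→S12 = 7+9+1+5 = 22 sets the finish at 22 days.
Without S11→S12, S12's earliest start moves from 17 to 16.
The longest chain is now S4→S7→S12 = 7+9+5 = 21, so the schedule takes 21 days.

21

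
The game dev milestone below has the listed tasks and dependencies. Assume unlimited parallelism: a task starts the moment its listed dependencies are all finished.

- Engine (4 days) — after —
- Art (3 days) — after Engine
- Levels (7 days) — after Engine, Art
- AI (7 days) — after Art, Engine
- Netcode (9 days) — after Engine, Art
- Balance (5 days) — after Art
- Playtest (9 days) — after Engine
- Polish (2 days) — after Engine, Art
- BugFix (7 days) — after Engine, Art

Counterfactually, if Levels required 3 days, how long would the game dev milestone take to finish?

Baseline: Engine→Art→Netcode = 4+3+9 = 16 → 16 days.
Levels has 2 days of float (longest path through it is 14).
The critical path is still Engine→Art→Netcode; finish is now 16 days.

16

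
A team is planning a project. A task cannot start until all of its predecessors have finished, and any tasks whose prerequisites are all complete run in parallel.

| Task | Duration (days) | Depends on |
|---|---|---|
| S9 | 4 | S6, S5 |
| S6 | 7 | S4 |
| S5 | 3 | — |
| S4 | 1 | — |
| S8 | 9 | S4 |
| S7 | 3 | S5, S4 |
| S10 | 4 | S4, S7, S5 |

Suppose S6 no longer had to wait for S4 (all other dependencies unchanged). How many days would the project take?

Before: longest chain S4→S6→S9 = 1+7+4 = 12, finish 12.
Without S4→S6, S6's earliest start moves from 1 to 0.
After: S6→S9 = 7+4 = 11 → 11 days.

11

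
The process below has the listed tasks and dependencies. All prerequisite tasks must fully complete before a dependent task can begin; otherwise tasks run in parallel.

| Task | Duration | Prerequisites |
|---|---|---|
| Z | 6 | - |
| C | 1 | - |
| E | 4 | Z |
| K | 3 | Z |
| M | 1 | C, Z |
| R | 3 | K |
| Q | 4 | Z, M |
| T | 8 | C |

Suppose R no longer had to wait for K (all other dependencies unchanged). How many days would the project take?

With the dependency in place, Z→K→R = 6+3+3 = 12 sets the finish at 12 days.
Without K→R, R's earliest start moves from 9 to 0.
New critical path: Z→M→Q = 6+1+4 = 11 ⇒ 11 days.

11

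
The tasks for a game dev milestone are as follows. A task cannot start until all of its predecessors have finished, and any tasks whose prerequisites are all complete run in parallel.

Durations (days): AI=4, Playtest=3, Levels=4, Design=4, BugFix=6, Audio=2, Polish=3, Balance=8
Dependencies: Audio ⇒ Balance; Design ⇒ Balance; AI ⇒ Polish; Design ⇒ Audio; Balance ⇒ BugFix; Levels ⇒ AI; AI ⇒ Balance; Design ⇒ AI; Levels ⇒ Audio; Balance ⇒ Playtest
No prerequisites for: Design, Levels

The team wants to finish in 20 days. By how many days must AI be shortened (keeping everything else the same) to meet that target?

Current finish: 22 days; target: 20.
AI is on every critical path, so each day cut from AI cuts the finish by one (this holds down to a finish of 20).
Need 22 − 20 = 2 days off AI → AI becomes 2 days, finish becomes 20.

2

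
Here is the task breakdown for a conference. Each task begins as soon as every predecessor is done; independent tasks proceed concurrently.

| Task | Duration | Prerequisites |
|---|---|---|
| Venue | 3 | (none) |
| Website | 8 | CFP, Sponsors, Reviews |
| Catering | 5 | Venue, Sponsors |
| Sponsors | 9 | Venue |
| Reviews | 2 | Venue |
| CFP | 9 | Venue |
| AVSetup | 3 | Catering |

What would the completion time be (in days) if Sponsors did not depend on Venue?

20

With the dependency in place, Venue→CFP→Website = 3+9+8 = 20 sets the finish at 20 days.
Without Venue→Sponsors, Sponsors's earliest start moves from 3 to 0.
After: Venue→CFP→Website = 3+9+8 = 20 → 20 days.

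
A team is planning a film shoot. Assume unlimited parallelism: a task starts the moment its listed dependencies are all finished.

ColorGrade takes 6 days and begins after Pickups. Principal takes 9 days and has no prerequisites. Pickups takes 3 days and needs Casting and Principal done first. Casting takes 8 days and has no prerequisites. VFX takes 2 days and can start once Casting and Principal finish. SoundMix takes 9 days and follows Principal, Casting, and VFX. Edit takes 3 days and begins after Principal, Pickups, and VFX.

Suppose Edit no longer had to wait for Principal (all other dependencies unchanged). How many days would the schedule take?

With the dependency in place, Principal→VFX→SoundMix = 9+2+9 = 20 sets the finish at 20 days.
Dropping Principal→Edit doesn't change Edit's earliest start (12); another predecessor still binds.
After: Principal→VFX→SoundMix = 9+2+9 = 20 → 20 days.

20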